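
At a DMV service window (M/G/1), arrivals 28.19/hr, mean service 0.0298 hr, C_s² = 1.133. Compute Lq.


ρ = λ·E[S] = 28.19·0.0298 = 0.8401
Lq = ρ²(1+C_s²)/(2(1−ρ)) = 0.7057·(1+1.133)/(2·0.1599)
= 0.7057·2.1330/0.3199 = 4.70578

Final: 4.70578


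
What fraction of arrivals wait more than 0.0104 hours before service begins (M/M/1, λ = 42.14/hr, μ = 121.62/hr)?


ρ = 42.14/121.62 = 0.3465
P(Wq > t) = ρ·e^{−(μ−λ)t} = 0.3465·e^{−0.8266}
= 0.3465·0.437538 = 0.151602

Final: 0.151602


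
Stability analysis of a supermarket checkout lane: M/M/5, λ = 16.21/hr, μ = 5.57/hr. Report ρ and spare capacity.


Total capacity cμ = 5·5.57 = 27.85/hr
ρ = λ/(cμ) = 16.21/27.85 = 0.5820
Stable ⇔ ρ < 1: YES
Spare capacity = cμ − λ = 27.85 − 16.21 = 11.64/hr

Final: ρ = 0.5820; stable; margin = 11.64/hr


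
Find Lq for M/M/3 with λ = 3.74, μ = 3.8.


a = λ/μ = 0.9842; ρ = a/3 = 0.3281
P₀ = 0.369683
Lq = P₀·a^c·ρ / (c!·(1−ρ)²) = 0.369683·0.95338·0.3281/(6·0.45149)
= 0.04268

Final: 0.04268


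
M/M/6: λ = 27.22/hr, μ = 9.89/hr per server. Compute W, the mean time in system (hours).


a = 2.7523; ρ = 0.4587; P₀ = 0.063144
Lq = P₀·a^c·ρ/(c!(1−ρ)²) = 0.05968
Wq = Lq/λ = 0.05968/27.22 = 0.002193 hr
W = Wq + 1/μ = 0.002193 + 0.10111 = 0.10330 hr

Final: 0.10330 hr


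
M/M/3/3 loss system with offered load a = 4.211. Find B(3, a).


B(c,a) = (a^c/c!) / Σ_{k=0}^{c} a^k/k!
a^3/3! = 12.445274
Σ terms (k=0..3): 1.00000 + 4.21100 + 8.86626 + 12.44527 = 26.522535
B = 12.445274/26.522535 = 0.469234

Final: 0.469234


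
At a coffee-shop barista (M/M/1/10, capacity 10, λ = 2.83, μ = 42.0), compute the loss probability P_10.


ρ = λ/μ = 2.83/42.0 = 0.06738
P_K = (1−ρ)ρ^K/(1−ρ^(K+1)) = (0.9326·1.929e-12)/(1 − 1.300e-13)
= 1.799e-12/1.000000 = 1.799e-12

Final: 1.799e-12


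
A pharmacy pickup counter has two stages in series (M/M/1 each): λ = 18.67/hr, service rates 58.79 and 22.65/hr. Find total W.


Each node sees arrival rate λ = 18.67/hr (tandem ⇒ throughput preserved).
W₁ = 1/(μ₁−λ) = 1/(58.79−18.67) = 0.02493 hr
W₂ = 1/(μ₂−λ) = 1/(22.65−18.67) = 0.25126 hr
W_total = W₁ + W₂ = 0.02493 + 0.25126 = 0.27618 hr

Final: 0.27618 hr


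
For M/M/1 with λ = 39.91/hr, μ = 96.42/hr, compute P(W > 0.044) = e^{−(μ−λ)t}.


W ~ Exponential(μ−λ) for M/M/1.
μ − λ = 96.42 − 39.91 = 56.5100
P(W > t) = e^{−(μ−λ)t} = e^{−2.4864} = 0.083206

Final: 0.083206


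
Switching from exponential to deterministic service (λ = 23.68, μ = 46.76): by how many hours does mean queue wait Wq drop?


ρ = 23.68/46.76 = 0.5064
Wq(M/M/1) = ρ/(μ−λ) = 0.5064/23.08 = 0.02194 hr
Wq(M/D/1) = ρ/(2(μ−λ)) = 0.01097 hr
Savings = 0.02194 − 0.01097 = 0.01097 hr

Final: 0.01097 hr


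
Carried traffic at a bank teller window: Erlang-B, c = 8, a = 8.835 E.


B(8,8.835) = 0.280602 (Erlang-B)
Carried load = a(1 − B) = 8.835·(1 − 0.280602) = 8.835·0.719398 = 6.3559 E

Final: 6.3559 Erlangs


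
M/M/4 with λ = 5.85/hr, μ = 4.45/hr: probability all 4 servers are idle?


a = λ/μ = 5.85/4.45 = 1.3146; ρ = a/c = 0.3287
Σ_{k=0}^{3} a^k/k! (terms k=0..3) = 1.00000 + 1.31461 + 0.86410 + 0.37865 = 3.55735
Tail: a^4/(4!(1−ρ)) = 2.98664/(24·0.6713) = 0.18536
P₀ = 1/(3.55735 + 0.18536) = 1/3.74271 = 0.267186

Final: 0.267186


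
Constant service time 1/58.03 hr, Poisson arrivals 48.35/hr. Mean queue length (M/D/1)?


ρ = 48.35/58.03 = 0.8332
M/D/1: Lq = ρ²/(2(1−ρ)) = 0.6942/(2·0.1668) = 2.08082

Final: 2.08082


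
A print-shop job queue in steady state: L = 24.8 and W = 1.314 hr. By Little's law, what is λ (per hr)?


λ = L/W = 24.8/1.314 = 18.8737 /hr

Final: 18.8737 /hr


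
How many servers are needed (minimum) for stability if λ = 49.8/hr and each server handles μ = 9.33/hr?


Stability requires cμ > λ ⇔ c > λ/μ.
λ/μ = 49.8/9.33 = 5.3376
Minimum integer c = ⌊5.3376⌋ + 1 = 6
Check: 6·9.33 = 55.98 > 49.8, while 5·9.33 = 46.65 ≤ 49.8

Final: 6 servers


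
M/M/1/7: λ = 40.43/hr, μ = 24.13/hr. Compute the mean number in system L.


ρ = 40.43/24.13 = 1.6755
L = ρ[1 − (K+1)ρ^K + Kρ^(K+1)] / [(1−ρ)(1−ρ^(K+1))]
Numerator: 1.6755·(1 − 8·37.070201 + 7·62.111405) = 233.261216
Denominator: (-0.6755)·(-61.111405) = 41.281223
L = 233.261216/41.281223 = 5.6505

Final: 5.6505


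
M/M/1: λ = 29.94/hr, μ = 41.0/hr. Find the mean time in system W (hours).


W = 1/(μ−λ) = 1/(41.0 − 29.94) = 1/11.06 = 0.09042 hr

Final: 0.09042 hr


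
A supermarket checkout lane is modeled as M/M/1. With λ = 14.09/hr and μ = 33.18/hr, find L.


ρ = λ/μ = 14.09/33.18 = 0.4247
L = ρ/(1−ρ) = 0.4247/(1 − 0.4247) = 0.4247/0.5753 = 0.7381

Final: 0.7381


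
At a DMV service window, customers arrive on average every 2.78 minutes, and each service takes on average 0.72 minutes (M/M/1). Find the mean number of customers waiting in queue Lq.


λ = 60/2.78 = 21.5827 /hr
μ = 60/0.72 = 83.3333 /hr
ρ = λ/μ = 21.5827/83.3333 = 0.2590
Lq = ρ²/(1−ρ) = 0.06708/0.7410 = 0.09052

Final: 0.09052


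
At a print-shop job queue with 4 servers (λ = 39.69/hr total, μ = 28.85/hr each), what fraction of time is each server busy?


ρ = λ/(cμ) = 39.69/(4·28.85) = 39.69/115.40 = 0.3439

Final: 0.3439


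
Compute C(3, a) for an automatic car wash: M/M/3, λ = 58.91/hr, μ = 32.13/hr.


a = λ/μ = 1.8335; ρ = a/3 = 0.6112
P₀ = 0.139738 (from M/M/c formula)
C(c,a) = [a^c/(c!(1−ρ))]·P₀ = [6.16361/(6·0.3888)]·0.139738
= 2.64190·0.139738 = 0.369175

Final: 0.369175


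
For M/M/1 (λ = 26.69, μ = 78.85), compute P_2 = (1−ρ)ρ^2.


ρ = 26.69/78.85 = 0.3385
P_n = (1−ρ)·ρ^n = (1 − 0.3385)·0.3385^2 = 0.6615·0.114576 = 0.075793

Final: 0.075793


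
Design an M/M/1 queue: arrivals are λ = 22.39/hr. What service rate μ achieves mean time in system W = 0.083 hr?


W = 1/(μ−λ) ⇒ μ − λ = 1/W = 1/0.083 = 12.0482
μ = λ + 1/W = 22.39 + 12.0482 = 34.4382 per hr

Final: 34.4382 /hr


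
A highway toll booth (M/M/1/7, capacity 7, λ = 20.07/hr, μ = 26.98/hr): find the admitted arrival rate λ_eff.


ρ = 0.7439; P_K = (1−ρ)ρ^7/(1−ρ^8) = 0.035623
λ_eff = λ(1 − P_K) = 20.07·(1 − 0.035623) = 20.07·0.964377 = 19.3550 /hr

Final: 19.3550 /hr


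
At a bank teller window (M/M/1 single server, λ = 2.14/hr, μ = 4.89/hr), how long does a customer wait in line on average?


ρ = 2.14/4.89 = 0.4376
Wq = ρ/(μ−λ) = 0.4376/(4.89 − 2.14) = 0.4376/2.75 = 0.1591 hr

Final: 0.1591 hr


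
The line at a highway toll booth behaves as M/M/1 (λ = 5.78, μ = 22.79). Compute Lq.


ρ = 5.78/22.79 = 0.2536
Lq = ρ²/(1−ρ) = 0.06432/0.7464 = 0.08618

Final: 0.08618


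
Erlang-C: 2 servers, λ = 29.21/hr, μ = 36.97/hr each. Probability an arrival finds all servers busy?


a = λ/μ = 0.7901; ρ = a/2 = 0.3951
P₀ = 0.433640 (from M/M/c formula)
C(c,a) = [a^c/(c!(1−ρ))]·P₀ = [0.62426/(2·0.6049)]·0.433640
= 0.51596·0.433640 = 0.223740

Final: 0.223740


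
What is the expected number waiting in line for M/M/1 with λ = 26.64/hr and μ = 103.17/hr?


ρ = 26.64/103.17 = 0.2582
Lq = ρ²/(1−ρ) = 0.06667/0.7418 = 0.08988

Final: 0.08988


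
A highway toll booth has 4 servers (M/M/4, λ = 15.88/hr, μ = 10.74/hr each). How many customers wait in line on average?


a = λ/μ = 1.4786; ρ = a/4 = 0.3696
P₀ = 0.225919
Lq = P₀·a^c·ρ / (c!·(1−ρ)²) = 0.225919·4.77953·0.3696/(24·0.39735)
= 0.04185

Final: 0.04185


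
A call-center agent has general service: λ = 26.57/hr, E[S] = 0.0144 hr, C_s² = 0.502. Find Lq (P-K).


ρ = λ·E[S] = 26.57·0.0144 = 0.3826
Lq = ρ²(1+C_s²)/(2(1−ρ)) = 0.1464·(1+0.502)/(2·0.6174)
= 0.1464·1.5020/1.2348 = 0.17807

Final: 0.17807


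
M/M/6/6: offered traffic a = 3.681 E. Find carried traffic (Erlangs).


B(6,3.681) = 0.094647 (Erlang-B)
Carried load = a(1 − B) = 3.681·(1 − 0.094647) = 3.681·0.905353 = 3.3326 E

Final: 3.3326 Erlangs


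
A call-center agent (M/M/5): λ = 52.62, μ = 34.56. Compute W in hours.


a = 1.5226; ρ = 0.3045; P₀ = 0.217774
Lq = P₀·a^c·ρ/(c!(1−ρ)²) = 0.009348
Wq = Lq/λ = 0.009348/52.62 = 0.0001777 hr
W = Wq + 1/μ = 0.0001777 + 0.02894 = 0.02911 hr

Final: 0.02911 hr


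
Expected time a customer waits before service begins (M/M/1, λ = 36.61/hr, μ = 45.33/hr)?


ρ = 36.61/45.33 = 0.8076
Wq = ρ/(μ−λ) = 0.8076/(45.33 − 36.61) = 0.8076/8.72 = 0.09262 hr

Final: 0.09262 hr


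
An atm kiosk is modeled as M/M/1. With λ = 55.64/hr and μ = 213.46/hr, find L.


ρ = λ/μ = 55.64/213.46 = 0.2607
L = ρ/(1−ρ) = 0.2607/(1 − 0.2607) = 0.2607/0.7393 = 0.3526

Final: 0.3526


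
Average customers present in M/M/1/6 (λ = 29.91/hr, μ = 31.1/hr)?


ρ = 29.91/31.1 = 0.9617
L = ρ[1 − (K+1)ρ^K + Kρ^(K+1)] / [(1−ρ)(1−ρ^(K+1))]
Numerator: 0.9617·(1 − 7·0.791291 + 6·0.761013) = 0.026008
Denominator: (0.03826)·(0.238987) = 0.009145
L = 0.026008/0.009145 = 2.8441

Final: 2.8441


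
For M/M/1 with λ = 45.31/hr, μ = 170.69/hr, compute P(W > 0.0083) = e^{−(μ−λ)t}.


W ~ Exponential(μ−λ) for M/M/1.
μ − λ = 170.69 − 45.31 = 125.3800
P(W > t) = e^{−(μ−λ)t} = e^{−1.0407} = 0.353224

Final: 0.353224


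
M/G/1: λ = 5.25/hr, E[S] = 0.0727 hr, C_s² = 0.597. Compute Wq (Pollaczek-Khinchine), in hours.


ρ = λ·E[S] = 5.25·0.0727 = 0.3817
E[S²] = E[S]²(1+C_s²) = 0.0727²·(1+0.597) = 0.008441
Wq = λ·E[S²]/(2(1−ρ)) = 5.25·0.008441/(2·0.6183) = 0.03583 hr

Final: 0.03583 hr


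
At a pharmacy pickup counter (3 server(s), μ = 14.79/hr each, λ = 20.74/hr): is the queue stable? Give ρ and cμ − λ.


Total capacity cμ = 3·14.79 = 44.37/hr
ρ = λ/(cμ) = 20.74/44.37 = 0.4674
Stable ⇔ ρ < 1: YES
Spare capacity = cμ − λ = 44.37 − 20.74 = 23.63/hr

Final: ρ = 0.4674; stable; margin = 23.63/hr


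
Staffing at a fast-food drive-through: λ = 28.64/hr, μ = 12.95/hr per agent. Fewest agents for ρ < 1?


Stability requires cμ > λ ⇔ c > λ/μ.
λ/μ = 28.64/12.95 = 2.2116
Minimum integer c = ⌊2.2116⌋ + 1 = 3
Check: 3·12.95 = 38.85 > 28.64, while 2·12.95 = 25.90 ≤ 28.64

Final: 3 servers


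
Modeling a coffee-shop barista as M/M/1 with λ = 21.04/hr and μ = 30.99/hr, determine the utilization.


ρ = λ/μ = 21.04/30.99 = 0.6789

Final: 0.6789


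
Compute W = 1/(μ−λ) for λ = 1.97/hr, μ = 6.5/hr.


W = 1/(μ−λ) = 1/(6.5 − 1.97) = 1/4.53 = 0.2208 hr

Final: 0.2208 hr


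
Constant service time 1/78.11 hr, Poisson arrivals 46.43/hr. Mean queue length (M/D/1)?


ρ = 46.43/78.11 = 0.5944
M/D/1: Lq = ρ²/(2(1−ρ)) = 0.3533/(2·0.4056) = 0.43559

Final: 0.43559


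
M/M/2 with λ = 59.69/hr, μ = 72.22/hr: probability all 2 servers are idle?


a = λ/μ = 59.69/72.22 = 0.8265; ρ = a/c = 0.4133
Σ_{k=0}^{1} a^k/k! (terms k=0..1) = 1.00000 + 0.82650 = 1.82650
Tail: a^2/(2!(1−ρ)) = 0.68311/(2·0.5867) = 0.58211
P₀ = 1/(1.82650 + 0.58211) = 1/2.40861 = 0.415177

Final: 0.415177


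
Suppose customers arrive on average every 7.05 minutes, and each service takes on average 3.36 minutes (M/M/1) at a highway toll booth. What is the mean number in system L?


λ = 60/7.05 = 8.5106 /hr
μ = 60/3.36 = 17.8571 /hr
ρ = λ/μ = 8.5106/17.8571 = 0.4766
L = ρ/(1−ρ) = 0.4766/0.5234 = 0.9106

Final: 0.9106


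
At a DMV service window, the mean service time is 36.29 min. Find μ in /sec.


μ = 1/(service time) in consistent units.
1 second = 0.0166667 min, so μ = 0.0166667/36.29 = 0.0004593 per second

Final: 0.0004593 /sec


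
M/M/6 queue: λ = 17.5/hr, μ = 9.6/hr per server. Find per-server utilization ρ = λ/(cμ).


ρ = λ/(cμ) = 17.5/(6·9.6) = 17.5/57.60 = 0.3038

Final: 0.3038


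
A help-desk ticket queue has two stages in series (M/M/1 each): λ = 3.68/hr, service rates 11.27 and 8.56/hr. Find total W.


Each node sees arrival rate λ = 3.68/hr (tandem ⇒ throughput preserved).
W₁ = 1/(μ₁−λ) = 1/(11.27−3.68) = 0.13175 hr
W₂ = 1/(μ₂−λ) = 1/(8.56−3.68) = 0.20492 hr
W_total = W₁ + W₂ = 0.13175 + 0.20492 = 0.33667 hr

Final: 0.33667 hr


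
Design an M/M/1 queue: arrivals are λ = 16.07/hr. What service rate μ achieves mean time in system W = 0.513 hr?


W = 1/(μ−λ) ⇒ μ − λ = 1/W = 1/0.513 = 1.9493
μ = λ + 1/W = 16.07 + 1.9493 = 18.0193 per hr

Final: 18.0193 /hr


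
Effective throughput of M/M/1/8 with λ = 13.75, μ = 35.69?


ρ = 0.3853; P_K = (1−ρ)ρ^8/(1−ρ^9) = 0.0002984
λ_eff = λ(1 − P_K) = 13.75·(1 − 0.0002984) = 13.75·0.999702 = 13.7459 /hr

Final: 13.7459 /hr


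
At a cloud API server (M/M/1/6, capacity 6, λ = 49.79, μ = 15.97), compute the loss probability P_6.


ρ = λ/μ = 49.79/15.97 = 3.1177
P_K = (1−ρ)ρ^K/(1−ρ^(K+1)) = (-2.1177·918.381784)/(1 − 2863.257922)
= -1944.876138/-2862.257922 = 0.679490

Final: 0.679490


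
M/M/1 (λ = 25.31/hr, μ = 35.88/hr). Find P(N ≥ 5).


ρ = 25.31/35.88 = 0.7054
P(N ≥ n) = ρ^n = 0.7054^5 = 0.174662

Final: 0.174662


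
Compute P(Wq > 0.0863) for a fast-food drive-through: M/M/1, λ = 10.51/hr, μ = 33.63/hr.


ρ = 10.51/33.63 = 0.3125
P(Wq > t) = ρ·e^{−(μ−λ)t} = 0.3125·e^{−1.9953}
= 0.3125·0.135979 = 0.042496

Final: 0.042496


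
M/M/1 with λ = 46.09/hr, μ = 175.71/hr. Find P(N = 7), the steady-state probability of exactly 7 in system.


ρ = 46.09/175.71 = 0.2623
P_n = (1−ρ)·ρ^n = (1 − 0.2623)·0.2623^7 = 0.7377·0.00008544 = 0.00006303

Final: 0.00006303


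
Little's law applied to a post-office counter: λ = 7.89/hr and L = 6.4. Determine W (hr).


W = L/λ = 6.4/7.89 = 0.8112 hr

Final: 0.8112 hr


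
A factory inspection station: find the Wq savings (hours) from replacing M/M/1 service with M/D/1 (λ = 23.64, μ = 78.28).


ρ = 23.64/78.28 = 0.3020
Wq(M/M/1) = ρ/(μ−λ) = 0.3020/54.64 = 0.005527 hr
Wq(M/D/1) = ρ/(2(μ−λ)) = 0.002763 hr
Savings = 0.005527 − 0.002763 = 0.002763 hr

Final: 0.002763 hr


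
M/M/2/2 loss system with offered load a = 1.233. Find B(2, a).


B(c,a) = (a^c/c!) / Σ_{k=0}^{c} a^k/k!
a^2/2! = 0.760145
Σ terms (k=0..2): 1.00000 + 1.23300 + 0.76014 = 2.993145
B = 0.760145/2.993145 = 0.253962

Final: 0.253962


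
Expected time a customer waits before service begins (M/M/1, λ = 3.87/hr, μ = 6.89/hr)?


ρ = 3.87/6.89 = 0.5617
Wq = ρ/(μ−λ) = 0.5617/(6.89 − 3.87) = 0.5617/3.02 = 0.1860 hr

Final: 0.1860 hr


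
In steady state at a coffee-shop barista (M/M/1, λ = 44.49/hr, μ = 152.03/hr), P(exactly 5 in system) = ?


ρ = 44.49/152.03 = 0.2926
P_n = (1−ρ)·ρ^n = (1 − 0.2926)·0.2926^5 = 0.7074·0.002146 = 0.001518

Final: 0.001518


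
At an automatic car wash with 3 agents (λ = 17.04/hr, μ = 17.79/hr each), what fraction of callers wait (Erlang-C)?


a = λ/μ = 0.9578; ρ = a/3 = 0.3193
P₀ = 0.379978 (from M/M/c formula)
C(c,a) = [a^c/(c!(1−ρ))]·P₀ = [0.87878/(6·0.6807)]·0.379978
= 0.21516·0.379978 = 0.081756

Final: 0.081756


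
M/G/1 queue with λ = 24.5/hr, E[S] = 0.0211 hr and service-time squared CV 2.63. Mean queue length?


ρ = λ·E[S] = 24.5·0.0211 = 0.5170
Lq = ρ²(1+C_s²)/(2(1−ρ)) = 0.2672·(1+2.63)/(2·0.4830)
= 0.2672·3.6300/0.9661 = 1.00411

Final: 1.00411


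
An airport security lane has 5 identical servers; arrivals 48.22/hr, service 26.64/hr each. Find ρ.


ρ = λ/(cμ) = 48.22/(5·26.64) = 48.22/133.20 = 0.3620

Final: 0.3620


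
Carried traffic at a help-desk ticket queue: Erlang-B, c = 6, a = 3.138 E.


B(6,3.138) = 0.059969 (Erlang-B)
Carried load = a(1 − B) = 3.138·(1 − 0.059969) = 3.138·0.940031 = 2.9498 E

Final: 2.9498 Erlangs


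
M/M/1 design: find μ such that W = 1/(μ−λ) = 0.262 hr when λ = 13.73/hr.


W = 1/(μ−λ) ⇒ μ − λ = 1/W = 1/0.262 = 3.8168
μ = λ + 1/W = 13.73 + 3.8168 = 17.5468 per hr

Final: 17.5468 /hr


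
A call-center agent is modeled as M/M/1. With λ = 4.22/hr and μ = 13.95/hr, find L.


ρ = λ/μ = 4.22/13.95 = 0.3025
L = ρ/(1−ρ) = 0.3025/(1 − 0.3025) = 0.3025/0.6975 = 0.4337

Final: 0.4337


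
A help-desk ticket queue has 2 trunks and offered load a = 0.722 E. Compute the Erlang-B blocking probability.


B(c,a) = (a^c/c!) / Σ_{k=0}^{c} a^k/k!
a^2/2! = 0.260642
Σ terms (k=0..2): 1.00000 + 0.72200 + 0.26064 = 1.982642
B = 0.260642/1.982642 = 0.131462

Final: 0.131462


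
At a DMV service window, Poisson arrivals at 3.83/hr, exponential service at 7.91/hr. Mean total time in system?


W = 1/(μ−λ) = 1/(7.91 − 3.83) = 1/4.08 = 0.2451 hr

Final: 0.2451 hr


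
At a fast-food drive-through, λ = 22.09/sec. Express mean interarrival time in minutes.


Mean interarrival time = 1/λ = 1/22.09 second = 0.04527 second
In minutes: 0.04527 × 0.0166667 = 0.0007545 min

Final: 0.0007545 min


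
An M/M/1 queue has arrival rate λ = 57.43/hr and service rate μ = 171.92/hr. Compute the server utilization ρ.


ρ = λ/μ = 57.43/171.92 = 0.3341

Final: 0.3341


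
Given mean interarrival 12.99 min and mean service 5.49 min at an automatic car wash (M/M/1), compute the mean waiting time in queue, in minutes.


λ = 60/12.99 = 4.6189 /hr
μ = 60/5.49 = 10.9290 /hr
ρ = λ/μ = 4.6189/10.9290 = 0.4226
Wq = ρ/(μ−λ) = 0.4226/(10.9290−4.6189) = 0.06698 hr
In minutes: 0.06698·60 = 4.019 min

Final: 4.019 min


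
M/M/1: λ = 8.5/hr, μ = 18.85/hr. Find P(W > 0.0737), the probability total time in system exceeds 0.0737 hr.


W ~ Exponential(μ−λ) for M/M/1.
μ − λ = 18.85 − 8.5 = 10.3500
P(W > t) = e^{−(μ−λ)t} = e^{−0.7628} = 0.466361

Final: 0.466361


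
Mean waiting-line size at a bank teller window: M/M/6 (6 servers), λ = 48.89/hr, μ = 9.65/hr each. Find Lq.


a = λ/μ = 5.0663; ρ = a/6 = 0.8444
P₀ = 0.004052
Lq = P₀·a^c·ρ / (c!·(1−ρ)²) = 0.004052·16910.49590·0.8444/(720·0.02422)
= 3.31879

Final: 3.31879


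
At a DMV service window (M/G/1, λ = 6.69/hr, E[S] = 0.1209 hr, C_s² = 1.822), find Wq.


ρ = λ·E[S] = 6.69·0.1209 = 0.8088
E[S²] = E[S]²(1+C_s²) = 0.1209²·(1+1.822) = 0.041249
Wq = λ·E[S²]/(2(1−ρ)) = 6.69·0.041249/(2·0.1912) = 0.72171 hr

Final: 0.72171 hr


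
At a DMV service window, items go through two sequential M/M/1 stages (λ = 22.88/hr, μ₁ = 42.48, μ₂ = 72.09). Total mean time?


Each node sees arrival rate λ = 22.88/hr (tandem ⇒ throughput preserved).
W₁ = 1/(μ₁−λ) = 1/(42.48−22.88) = 0.05102 hr
W₂ = 1/(μ₂−λ) = 1/(72.09−22.88) = 0.02032 hr
W_total = W₁ + W₂ = 0.05102 + 0.02032 = 0.07134 hr

Final: 0.07134 hr


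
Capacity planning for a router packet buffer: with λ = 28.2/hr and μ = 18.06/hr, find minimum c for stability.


Stability requires cμ > λ ⇔ c > λ/μ.
λ/μ = 28.2/18.06 = 1.5615
Minimum integer c = ⌊1.5615⌋ + 1 = 2
Check: 2·18.06 = 36.12 > 28.2, while 1·18.06 = 18.06 ≤ 28.2

Final: 2 servers


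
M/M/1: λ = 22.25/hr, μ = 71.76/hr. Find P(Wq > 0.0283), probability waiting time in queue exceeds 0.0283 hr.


ρ = 22.25/71.76 = 0.3101
P(Wq > t) = ρ·e^{−(μ−λ)t} = 0.3101·e^{−1.4011}
= 0.3101·0.246318 = 0.076374

Final: 0.076374


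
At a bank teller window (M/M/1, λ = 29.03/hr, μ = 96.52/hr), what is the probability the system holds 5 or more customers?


ρ = 29.03/96.52 = 0.3008
P(N ≥ n) = ρ^n = 0.3008^5 = 0.002461

Final: 0.002461


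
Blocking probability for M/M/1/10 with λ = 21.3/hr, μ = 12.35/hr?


ρ = λ/μ = 21.3/12.35 = 1.7247
P_K = (1−ρ)ρ^K/(1−ρ^(K+1)) = (-0.7247·232.876925)/(1 − 401.641985)
= -168.765059/-400.641985 = 0.421237

Final: 0.421237


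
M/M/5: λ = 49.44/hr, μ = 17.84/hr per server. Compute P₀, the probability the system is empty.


a = λ/μ = 49.44/17.84 = 2.7713; ρ = a/c = 0.5543
Σ_{k=0}^{4} a^k/k! (terms k=0..4) = 1.00000 + 2.77130 + 3.84005 + 3.54731 + 2.45767 = 13.61634
Tail: a^5/(5!(1−ρ)) = 163.46247/(120·0.4457) = 3.05601
P₀ = 1/(13.61634 + 3.05601) = 1/16.67235 = 0.059980

Final: 0.059980


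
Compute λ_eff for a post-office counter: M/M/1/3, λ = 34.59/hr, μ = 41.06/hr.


ρ = 0.8424; P_K = (1−ρ)ρ^3/(1−ρ^4) = 0.189797
λ_eff = λ(1 − P_K) = 34.59·(1 − 0.189797) = 34.59·0.810203 = 28.0249 /hr

Final: 28.0249 /hr


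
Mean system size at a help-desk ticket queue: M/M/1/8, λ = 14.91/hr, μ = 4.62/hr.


ρ = 14.91/4.62 = 3.2273
L = ρ[1 − (K+1)ρ^K + Kρ^(K+1)] / [(1−ρ)(1−ρ^(K+1))]
Numerator: 3.2273·(1 − 9·11767.530786 + 8·37977.031173) = 638707.842457
Denominator: (-2.2273)·(-37976.031173) = 84582.978522
L = 638707.842457/84582.978522 = 7.5513

Final: 7.5513


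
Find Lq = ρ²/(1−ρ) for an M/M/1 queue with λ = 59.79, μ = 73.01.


ρ = 59.79/73.01 = 0.8189
Lq = ρ²/(1−ρ) = 0.6706/0.1811 = 3.7038

Final: 3.7038


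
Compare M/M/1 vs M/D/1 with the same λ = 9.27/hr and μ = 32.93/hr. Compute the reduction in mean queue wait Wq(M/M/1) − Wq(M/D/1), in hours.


ρ = 9.27/32.93 = 0.2815
Wq(M/M/1) = ρ/(μ−λ) = 0.2815/23.66 = 0.01190 hr
Wq(M/D/1) = ρ/(2(μ−λ)) = 0.005949 hr
Savings = 0.01190 − 0.005949 = 0.005949 hr

Final: 0.005949 hr


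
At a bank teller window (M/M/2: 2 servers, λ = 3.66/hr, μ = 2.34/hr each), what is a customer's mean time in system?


a = 1.5641; ρ = 0.7821; P₀ = 0.122302
Lq = P₀·a^c·ρ/(c!(1−ρ)²) = 2.46298
Wq = Lq/λ = 2.46298/3.66 = 0.67295 hr
W = Wq + 1/μ = 0.67295 + 0.42735 = 1.10030 hr

Final: 1.10030 hr


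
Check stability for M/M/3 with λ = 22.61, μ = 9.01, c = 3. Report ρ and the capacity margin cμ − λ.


Total capacity cμ = 3·9.01 = 27.03/hr
ρ = λ/(cμ) = 22.61/27.03 = 0.8365
Stable ⇔ ρ < 1: YES
Spare capacity = cμ − λ = 27.03 − 22.61 = 4.42/hr

Final: ρ = 0.8365; stable; margin = 4.42/hr


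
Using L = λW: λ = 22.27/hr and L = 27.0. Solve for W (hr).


W = L/λ = 27.0/22.27 = 1.2124 hr

Final: 1.2124 hr


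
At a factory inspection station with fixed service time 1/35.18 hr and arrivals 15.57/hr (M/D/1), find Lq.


ρ = 15.57/35.18 = 0.4426
M/D/1: Lq = ρ²/(2(1−ρ)) = 0.1959/(2·0.5574) = 0.17570

Final: 0.17570


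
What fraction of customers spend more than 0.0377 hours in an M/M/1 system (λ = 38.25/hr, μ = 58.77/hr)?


W ~ Exponential(μ−λ) for M/M/1.
μ − λ = 58.77 − 38.25 = 20.5200
P(W > t) = e^{−(μ−λ)t} = e^{−0.7736} = 0.461347

Final: 0.461347


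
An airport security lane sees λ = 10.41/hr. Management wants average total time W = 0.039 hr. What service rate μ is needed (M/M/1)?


W = 1/(μ−λ) ⇒ μ − λ = 1/W = 1/0.039 = 25.6410
μ = λ + 1/W = 10.41 + 25.6410 = 36.0510 per hr

Final: 36.0510 /hr


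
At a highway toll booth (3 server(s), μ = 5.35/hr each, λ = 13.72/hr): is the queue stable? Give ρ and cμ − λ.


Total capacity cμ = 3·5.35 = 16.05/hr
ρ = λ/(cμ) = 13.72/16.05 = 0.8548
Stable ⇔ ρ < 1: YES
Spare capacity = cμ − λ = 16.05 − 13.72 = 2.33/hr

Final: ρ = 0.8548; stable; margin = 2.33/hr


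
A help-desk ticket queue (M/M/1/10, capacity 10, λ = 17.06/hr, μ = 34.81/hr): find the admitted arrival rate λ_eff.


ρ = 0.4901; P_K = (1−ρ)ρ^10/(1−ρ^11) = 0.0004078
λ_eff = λ(1 − P_K) = 17.06·(1 − 0.0004078) = 17.06·0.999592 = 17.0530 /hr

Final: 17.0530 /hr


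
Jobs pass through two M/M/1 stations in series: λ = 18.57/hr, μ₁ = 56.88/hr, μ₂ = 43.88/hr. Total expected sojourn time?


Each node sees arrival rate λ = 18.57/hr (tandem ⇒ throughput preserved).
W₁ = 1/(μ₁−λ) = 1/(56.88−18.57) = 0.02610 hr
W₂ = 1/(μ₂−λ) = 1/(43.88−18.57) = 0.03951 hr
W_total = W₁ + W₂ = 0.02610 + 0.03951 = 0.06561 hr

Final: 0.06561 hr


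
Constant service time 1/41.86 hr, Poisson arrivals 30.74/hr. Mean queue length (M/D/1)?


ρ = 30.74/41.86 = 0.7344
M/D/1: Lq = ρ²/(2(1−ρ)) = 0.5393/(2·0.2656) = 1.01502

Final: 1.01502


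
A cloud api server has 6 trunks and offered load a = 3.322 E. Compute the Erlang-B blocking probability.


B(c,a) = (a^c/c!) / Σ_{k=0}^{c} a^k/k!
a^6/6! = 1.866660
Σ terms (k=0..6): 1.00000 + 3.32200 + 5.51784 + 6.11009 + 5.07443 + 3.37145 + 1.86666 = 26.262474
B = 1.866660/26.262474 = 0.071077

Final: 0.071077


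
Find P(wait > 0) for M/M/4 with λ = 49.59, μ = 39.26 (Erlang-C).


a = λ/μ = 1.2631; ρ = a/4 = 0.3158
P₀ = 0.281552 (from M/M/c formula)
C(c,a) = [a^c/(c!(1−ρ))]·P₀ = [2.54551/(24·0.6842)]·0.281552
= 0.15501·0.281552 = 0.043644

Final: 0.043644


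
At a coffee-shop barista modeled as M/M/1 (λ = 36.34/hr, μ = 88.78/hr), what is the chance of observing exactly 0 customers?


ρ = 36.34/88.78 = 0.4093
P_n = (1−ρ)·ρ^n = (1 − 0.4093)·0.4093^0 = 0.5907·1.000000 = 0.590674

Final: 0.590674


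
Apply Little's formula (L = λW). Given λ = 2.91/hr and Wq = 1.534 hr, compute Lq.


Lq = λWq = 2.91·1.534 = 4.4639

Final: 4.4639


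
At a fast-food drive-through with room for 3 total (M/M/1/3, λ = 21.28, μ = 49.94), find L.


ρ = 21.28/49.94 = 0.4261
L = ρ[1 − (K+1)ρ^K + Kρ^(K+1)] / [(1−ρ)(1−ρ^(K+1))]
Numerator: 0.4261·(1 − 4·0.077369 + 3·0.032968) = 0.336384
Denominator: (0.5739)·(0.967032) = 0.554969
L = 0.336384/0.554969 = 0.6061

Final: 0.6061


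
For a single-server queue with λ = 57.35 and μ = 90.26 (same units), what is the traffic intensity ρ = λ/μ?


ρ = λ/μ = 57.35/90.26 = 0.6354

Final: 0.6354


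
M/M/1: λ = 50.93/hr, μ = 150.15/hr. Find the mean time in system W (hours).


W = 1/(μ−λ) = 1/(150.15 − 50.93) = 1/99.22 = 0.01008 hr

Final: 0.01008 hr


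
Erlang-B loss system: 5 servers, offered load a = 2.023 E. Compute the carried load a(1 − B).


B(5,2.023) = 0.038006 (Erlang-B)
Carried load = a(1 − B) = 2.023·(1 − 0.038006) = 2.023·0.961994 = 1.9461 E

Final: 1.9461 Erlangs


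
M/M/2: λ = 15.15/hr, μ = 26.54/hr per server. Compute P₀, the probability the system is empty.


a = λ/μ = 15.15/26.54 = 0.5708; ρ = a/c = 0.2854
Σ_{k=0}^{1} a^k/k! (terms k=0..1) = 1.00000 + 0.57084 = 1.57084
Tail: a^2/(2!(1−ρ)) = 0.32585/(2·0.7146) = 0.22800
P₀ = 1/(1.57084 + 0.22800) = 1/1.79884 = 0.555914

Final: 0.555914


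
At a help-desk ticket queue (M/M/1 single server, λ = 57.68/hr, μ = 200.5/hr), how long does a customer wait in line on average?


ρ = 57.68/200.5 = 0.2877
Wq = ρ/(μ−λ) = 0.2877/(200.5 − 57.68) = 0.2877/142.82 = 0.002014 hr

Final: 0.002014 hr


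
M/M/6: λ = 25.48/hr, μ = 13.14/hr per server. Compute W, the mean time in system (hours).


a = 1.9391; ρ = 0.3232; P₀ = 0.143655
Lq = P₀·a^c·ρ/(c!(1−ρ)²) = 0.007484
Wq = Lq/λ = 0.007484/25.48 = 0.0002937 hr
W = Wq + 1/μ = 0.0002937 + 0.07610 = 0.07640 hr

Final: 0.07640 hr


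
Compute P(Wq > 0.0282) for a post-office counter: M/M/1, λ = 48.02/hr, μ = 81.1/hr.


ρ = 48.02/81.1 = 0.5921
P(Wq > t) = ρ·e^{−(μ−λ)t} = 0.5921·e^{−0.9329}
= 0.5921·0.393428 = 0.232952

Final: 0.232952


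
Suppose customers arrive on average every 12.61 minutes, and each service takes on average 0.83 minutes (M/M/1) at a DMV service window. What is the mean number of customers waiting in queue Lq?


λ = 60/12.61 = 4.7581 /hr
μ = 60/0.83 = 72.2892 /hr
ρ = λ/μ = 4.7581/72.2892 = 0.06582
Lq = ρ²/(1−ρ) = 0.004332/0.9342 = 0.004638

Final: 0.004638


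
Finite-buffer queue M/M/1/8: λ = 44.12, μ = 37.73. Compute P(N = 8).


ρ = λ/μ = 44.12/37.73 = 1.1694
P_K = (1−ρ)ρ^K/(1−ρ^(K+1)) = (-0.1694·3.496146)/(1 − 4.088258)
= -0.592112/-3.088258 = 0.191730

Final: 0.191730


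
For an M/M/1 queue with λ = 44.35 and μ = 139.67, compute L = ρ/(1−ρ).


ρ = λ/μ = 44.35/139.67 = 0.3175
L = ρ/(1−ρ) = 0.3175/(1 − 0.3175) = 0.3175/0.6825 = 0.4653

Final: 0.4653


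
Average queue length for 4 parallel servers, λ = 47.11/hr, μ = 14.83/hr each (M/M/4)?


a = λ/μ = 3.1767; ρ = a/4 = 0.7942
P₀ = 0.028426
Lq = P₀·a^c·ρ / (c!·(1−ρ)²) = 0.028426·101.83283·0.7942/(24·0.04237)
= 2.26087

Final: 2.26087


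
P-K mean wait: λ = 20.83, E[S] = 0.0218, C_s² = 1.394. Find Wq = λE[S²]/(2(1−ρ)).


ρ = λ·E[S] = 20.83·0.0218 = 0.4541
E[S²] = E[S]²(1+C_s²) = 0.0218²·(1+1.394) = 0.001138
Wq = λ·E[S²]/(2(1−ρ)) = 20.83·0.001138/(2·0.5459) = 0.02171 hr

Final: 0.02171 hr


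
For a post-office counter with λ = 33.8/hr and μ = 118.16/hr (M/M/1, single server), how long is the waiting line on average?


ρ = 33.8/118.16 = 0.2861
Lq = ρ²/(1−ρ) = 0.08183/0.7139 = 0.1146

Final: 0.1146


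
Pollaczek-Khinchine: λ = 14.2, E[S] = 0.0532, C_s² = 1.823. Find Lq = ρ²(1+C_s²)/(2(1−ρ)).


ρ = λ·E[S] = 14.2·0.0532 = 0.7554
Lq = ρ²(1+C_s²)/(2(1−ρ)) = 0.5707·(1+1.823)/(2·0.2446)
= 0.5707·2.8230/0.4891 = 3.29379

Final: 3.29379


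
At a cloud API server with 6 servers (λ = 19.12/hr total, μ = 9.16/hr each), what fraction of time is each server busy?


ρ = λ/(cμ) = 19.12/(6·9.16) = 19.12/54.96 = 0.3479

Final: 0.3479


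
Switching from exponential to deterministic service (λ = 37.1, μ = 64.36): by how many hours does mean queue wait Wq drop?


ρ = 37.1/64.36 = 0.5764
Wq(M/M/1) = ρ/(μ−λ) = 0.5764/27.26 = 0.02115 hr
Wq(M/D/1) = ρ/(2(μ−λ)) = 0.01057 hr
Savings = 0.02115 − 0.01057 = 0.01057 hr

Final: 0.01057 hr


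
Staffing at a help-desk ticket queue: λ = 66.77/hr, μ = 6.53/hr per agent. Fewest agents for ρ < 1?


Stability requires cμ > λ ⇔ c > λ/μ.
λ/μ = 66.77/6.53 = 10.2251
Minimum integer c = ⌊10.2251⌋ + 1 = 11
Check: 11·6.53 = 71.83 > 66.77, while 10·6.53 = 65.30 ≤ 66.77

Final: 11 servers


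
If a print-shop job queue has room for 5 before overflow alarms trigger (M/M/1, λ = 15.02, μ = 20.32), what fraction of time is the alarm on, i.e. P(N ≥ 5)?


ρ = 15.02/20.32 = 0.7392
P(N ≥ n) = ρ^n = 0.7392^5 = 0.220664

Final: 0.220664


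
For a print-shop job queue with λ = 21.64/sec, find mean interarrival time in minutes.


Mean interarrival time = 1/λ = 1/21.64 second = 0.04621 second
In minutes: 0.04621 × 0.0166667 = 0.0007702 min

Final: 0.0007702 min


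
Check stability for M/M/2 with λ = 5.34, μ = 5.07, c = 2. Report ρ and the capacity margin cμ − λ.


Total capacity cμ = 2·5.07 = 10.14/hr
ρ = λ/(cμ) = 5.34/10.14 = 0.5266
Stable ⇔ ρ < 1: YES
Spare capacity = cμ − λ = 10.14 − 5.34 = 4.80/hr

Final: ρ = 0.5266; stable; margin = 4.80/hr


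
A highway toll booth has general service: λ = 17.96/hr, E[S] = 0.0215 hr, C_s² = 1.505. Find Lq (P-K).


ρ = λ·E[S] = 17.96·0.0215 = 0.3861
Lq = ρ²(1+C_s²)/(2(1−ρ)) = 0.1491·(1+1.505)/(2·0.6139)
= 0.1491·2.5050/1.2277 = 0.30423

Final: 0.30423


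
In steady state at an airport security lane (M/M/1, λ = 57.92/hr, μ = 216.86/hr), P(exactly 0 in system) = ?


ρ = 57.92/216.86 = 0.2671
P_n = (1−ρ)·ρ^n = (1 − 0.2671)·0.2671^0 = 0.7329·1.000000 = 0.732915

Final: 0.732915


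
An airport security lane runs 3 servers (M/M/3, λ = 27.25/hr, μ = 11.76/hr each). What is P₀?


a = λ/μ = 27.25/11.76 = 2.3172; ρ = a/c = 0.7724
Σ_{k=0}^{2} a^k/k! (terms k=0..2) = 1.00000 + 2.31718 + 2.68465 = 6.00183
Tail: a^3/(3!(1−ρ)) = 12.44164/(6·0.2276) = 9.11044
P₀ = 1/(6.00183 + 9.11044) = 1/15.11227 = 0.066171

Final: 0.066171


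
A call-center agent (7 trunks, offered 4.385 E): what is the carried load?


B(7,4.385) = 0.083555 (Erlang-B)
Carried load = a(1 − B) = 4.385·(1 − 0.083555) = 4.385·0.916445 = 4.0186 E

Final: 4.0186 Erlangs


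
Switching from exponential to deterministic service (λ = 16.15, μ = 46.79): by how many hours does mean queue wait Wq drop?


ρ = 16.15/46.79 = 0.3452
Wq(M/M/1) = ρ/(μ−λ) = 0.3452/30.64 = 0.01126 hr
Wq(M/D/1) = ρ/(2(μ−λ)) = 0.005632 hr
Savings = 0.01126 − 0.005632 = 0.005632 hr

Final: 0.005632 hr


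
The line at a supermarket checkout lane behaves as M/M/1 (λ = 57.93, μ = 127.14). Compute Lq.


ρ = 57.93/127.14 = 0.4556
Lq = ρ²/(1−ρ) = 0.2076/0.5444 = 0.3814

Final: 0.3814


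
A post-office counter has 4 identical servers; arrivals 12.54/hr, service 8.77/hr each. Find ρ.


ρ = λ/(cμ) = 12.54/(4·8.77) = 12.54/35.08 = 0.3575

Final: 0.3575


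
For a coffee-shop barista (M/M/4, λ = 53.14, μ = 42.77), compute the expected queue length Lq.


a = λ/μ = 1.2425; ρ = a/4 = 0.3106
P₀ = 0.287521
Lq = P₀·a^c·ρ / (c!·(1−ρ)²) = 0.287521·2.38303·0.3106/(24·0.47525)
= 0.01866

Final: 0.01866


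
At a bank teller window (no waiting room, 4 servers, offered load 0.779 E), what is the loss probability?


B(c,a) = (a^c/c!) / Σ_{k=0}^{c} a^k/k!
a^4/4! = 0.015344
Σ terms (k=0..4): 1.00000 + 0.77900 + 0.30342 + 0.07879 + 0.01534 = 2.176553
B = 0.015344/2.176553 = 0.007050

Final: 0.007050


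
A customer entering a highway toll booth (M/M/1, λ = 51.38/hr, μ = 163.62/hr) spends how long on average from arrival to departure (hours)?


W = 1/(μ−λ) = 1/(163.62 − 51.38) = 1/112.24 = 0.008909 hr

Final: 0.008909 hr


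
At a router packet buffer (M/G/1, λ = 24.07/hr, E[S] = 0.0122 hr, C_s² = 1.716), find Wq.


ρ = λ·E[S] = 24.07·0.0122 = 0.2937
E[S²] = E[S]²(1+C_s²) = 0.0122²·(1+1.716) = 0.0004042
Wq = λ·E[S²]/(2(1−ρ)) = 24.07·0.0004042/(2·0.7063) = 0.006888 hr

Final: 0.006888 hr


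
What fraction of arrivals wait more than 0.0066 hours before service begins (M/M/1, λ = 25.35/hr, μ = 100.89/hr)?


ρ = 25.35/100.89 = 0.2513
P(Wq > t) = ρ·e^{−(μ−λ)t} = 0.2513·e^{−0.4986}
= 0.2513·0.607402 = 0.152618

Final: 0.152618


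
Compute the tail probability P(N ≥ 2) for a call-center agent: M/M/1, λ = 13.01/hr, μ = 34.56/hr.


ρ = 13.01/34.56 = 0.3764
P(N ≥ n) = ρ^n = 0.3764^2 = 0.141712

Final: 0.141712


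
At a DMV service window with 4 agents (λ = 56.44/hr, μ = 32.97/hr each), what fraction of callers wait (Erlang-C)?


a = λ/μ = 1.7119; ρ = a/4 = 0.4280
P₀ = 0.177346 (from M/M/c formula)
C(c,a) = [a^c/(c!(1−ρ))]·P₀ = [8.58761/(24·0.5720)]·0.177346
= 0.62552·0.177346 = 0.110933

Final: 0.110933


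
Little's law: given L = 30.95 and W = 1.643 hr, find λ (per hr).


λ = L/W = 30.95/1.643 = 18.8375 /hr

Final: 18.8375 /hr


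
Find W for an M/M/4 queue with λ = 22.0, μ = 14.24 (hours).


a = 1.5449; ρ = 0.3862; P₀ = 0.210983
Lq = P₀·a^c·ρ/(c!(1−ρ)²) = 0.05135
Wq = Lq/λ = 0.05135/22.0 = 0.002334 hr
W = Wq + 1/μ = 0.002334 + 0.07022 = 0.07256 hr

Final: 0.07256 hr


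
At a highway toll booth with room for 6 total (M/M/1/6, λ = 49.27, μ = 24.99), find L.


ρ = 49.27/24.99 = 1.9716
L = ρ[1 − (K+1)ρ^K + Kρ^(K+1)] / [(1−ρ)(1−ρ^(K+1))]
Numerator: 1.9716·(1 − 7·58.735117 + 6·115.801489) = 561.238563
Denominator: (-0.9716)·(-114.801489) = 111.539822
L = 561.238563/111.539822 = 5.0317

Final: 5.0317


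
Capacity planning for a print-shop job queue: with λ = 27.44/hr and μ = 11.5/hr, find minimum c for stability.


Stability requires cμ > λ ⇔ c > λ/μ.
λ/μ = 27.44/11.5 = 2.3861
Minimum integer c = ⌊2.3861⌋ + 1 = 3
Check: 3·11.5 = 34.50 > 27.44, while 2·11.5 = 23.00 ≤ 27.44

Final: 3 servers


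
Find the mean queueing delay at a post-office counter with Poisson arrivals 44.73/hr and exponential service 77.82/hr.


ρ = 44.73/77.82 = 0.5748
Wq = ρ/(μ−λ) = 0.5748/(77.82 − 44.73) = 0.5748/33.09 = 0.01737 hr

Final: 0.01737 hr


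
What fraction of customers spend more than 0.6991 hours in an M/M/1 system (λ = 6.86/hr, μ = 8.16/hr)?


W ~ Exponential(μ−λ) for M/M/1.
μ − λ = 8.16 − 6.86 = 1.3000
P(W > t) = e^{−(μ−λ)t} = e^{−0.9088} = 0.402995

Final: 0.402995


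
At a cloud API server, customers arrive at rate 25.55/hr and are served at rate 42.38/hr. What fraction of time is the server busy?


ρ = λ/μ = 25.55/42.38 = 0.6029

Final: 0.6029


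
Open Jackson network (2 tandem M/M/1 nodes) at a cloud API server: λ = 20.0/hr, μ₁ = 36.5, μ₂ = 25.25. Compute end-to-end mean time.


Each node sees arrival rate λ = 20.0/hr (tandem ⇒ throughput preserved).
W₁ = 1/(μ₁−λ) = 1/(36.5−20.0) = 0.06061 hr
W₂ = 1/(μ₂−λ) = 1/(25.25−20.0) = 0.19048 hr
W_total = W₁ + W₂ = 0.06061 + 0.19048 = 0.25108 hr

Final: 0.25108 hr


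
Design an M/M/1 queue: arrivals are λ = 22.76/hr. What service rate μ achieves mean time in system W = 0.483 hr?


W = 1/(μ−λ) ⇒ μ − λ = 1/W = 1/0.483 = 2.0704
μ = λ + 1/W = 22.76 + 2.0704 = 24.8304 per hr

Final: 24.8304 /hr


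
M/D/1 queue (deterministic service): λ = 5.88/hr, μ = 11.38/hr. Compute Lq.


ρ = 5.88/11.38 = 0.5167
M/D/1: Lq = ρ²/(2(1−ρ)) = 0.2670/(2·0.4833) = 0.27620

Final: 0.27620


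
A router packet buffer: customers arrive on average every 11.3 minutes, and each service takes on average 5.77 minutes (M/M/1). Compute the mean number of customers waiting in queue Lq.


λ = 60/11.3 = 5.3097 /hr
μ = 60/5.77 = 10.3986 /hr
ρ = λ/μ = 5.3097/10.3986 = 0.5106
Lq = ρ²/(1−ρ) = 0.2607/0.4894 = 0.5328

Final: 0.5328


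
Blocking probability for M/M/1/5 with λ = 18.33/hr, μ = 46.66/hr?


ρ = λ/μ = 18.33/46.66 = 0.3928
P_K = (1−ρ)ρ^K/(1−ρ^(K+1)) = (0.6072·0.009356)/(1 − 0.003675)
= 0.005681/0.996325 = 0.005702

Final: 0.005702


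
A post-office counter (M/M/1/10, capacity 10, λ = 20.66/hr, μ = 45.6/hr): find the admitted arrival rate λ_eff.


ρ = 0.4531; P_K = (1−ρ)ρ^10/(1−ρ^11) = 0.0001994
λ_eff = λ(1 − P_K) = 20.66·(1 − 0.0001994) = 20.66·0.999801 = 20.6559 /hr

Final: 20.6559 /hr


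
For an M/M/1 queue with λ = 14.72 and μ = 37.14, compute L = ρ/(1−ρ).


ρ = λ/μ = 14.72/37.14 = 0.3963
L = ρ/(1−ρ) = 0.3963/(1 − 0.3963) = 0.3963/0.6037 = 0.6566

Final: 0.6566


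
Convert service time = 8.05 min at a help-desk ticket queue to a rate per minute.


μ = 1/(service time) in consistent units.
1 minute = 1 min, so μ = 1/8.05 = 0.1242 per minute

Final: 0.1242 /min


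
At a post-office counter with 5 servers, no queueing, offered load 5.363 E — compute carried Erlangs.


B(5,5.363) = 0.313600 (Erlang-B)
Carried load = a(1 − B) = 5.363·(1 − 0.313600) = 5.363·0.686400 = 3.6812 E

Final: 3.6812 Erlangs


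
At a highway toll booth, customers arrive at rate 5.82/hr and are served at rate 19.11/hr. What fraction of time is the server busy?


ρ = λ/μ = 5.82/19.11 = 0.3046

Final: 0.3046


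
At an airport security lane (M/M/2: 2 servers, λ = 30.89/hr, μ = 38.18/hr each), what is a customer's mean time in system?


a = 0.8091; ρ = 0.4045; P₀ = 0.423963
Lq = P₀·a^c·ρ/(c!(1−ρ)²) = 0.15831
Wq = Lq/λ = 0.15831/30.89 = 0.005125 hr
W = Wq + 1/μ = 0.005125 + 0.02619 = 0.03132 hr

Final: 0.03132 hr


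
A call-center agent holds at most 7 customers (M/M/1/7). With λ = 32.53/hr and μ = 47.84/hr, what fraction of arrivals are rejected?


ρ = λ/μ = 32.53/47.84 = 0.6800
P_K = (1−ρ)ρ^K/(1−ρ^(K+1)) = (0.3200·0.067213)/(1 − 0.045703)
= 0.021510/0.954297 = 0.022540

Final: 0.022540


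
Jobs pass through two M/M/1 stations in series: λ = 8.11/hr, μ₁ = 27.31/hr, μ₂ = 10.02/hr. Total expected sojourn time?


Each node sees arrival rate λ = 8.11/hr (tandem ⇒ throughput preserved).
W₁ = 1/(μ₁−λ) = 1/(27.31−8.11) = 0.05208 hr
W₂ = 1/(μ₂−λ) = 1/(10.02−8.11) = 0.52356 hr
W_total = W₁ + W₂ = 0.05208 + 0.52356 = 0.57564 hr

Final: 0.57564 hr
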